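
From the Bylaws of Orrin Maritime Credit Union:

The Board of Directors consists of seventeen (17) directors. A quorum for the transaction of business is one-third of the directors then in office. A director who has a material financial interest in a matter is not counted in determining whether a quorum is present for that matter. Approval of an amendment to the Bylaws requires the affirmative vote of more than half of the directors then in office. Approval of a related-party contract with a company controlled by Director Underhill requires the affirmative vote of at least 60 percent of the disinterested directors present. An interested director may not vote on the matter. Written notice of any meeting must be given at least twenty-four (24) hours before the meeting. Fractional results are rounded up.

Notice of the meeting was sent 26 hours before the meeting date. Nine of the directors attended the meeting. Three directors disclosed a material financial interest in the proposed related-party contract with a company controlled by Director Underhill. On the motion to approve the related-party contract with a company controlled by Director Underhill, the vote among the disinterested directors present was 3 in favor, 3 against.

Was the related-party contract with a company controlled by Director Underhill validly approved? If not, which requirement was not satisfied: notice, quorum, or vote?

Invalid — vote requirement not satisfied.

Notice: 26 hours given; 24 required (26 ≥ 24). Satisfied.
Quorum: 9 present, but the 3 interested directors do not count, leaving 6. Quorum is 6. Satisfied.
Vote: the related-party contract with a company controlled by Director Underhill requires three-fifths of the disinterested directors present (9 − 3 = 6). 3/5 of 6 = 3.60, rounded up to 4, so 4 affirmative votes are needed; 3 voted in favor. Not satisfied.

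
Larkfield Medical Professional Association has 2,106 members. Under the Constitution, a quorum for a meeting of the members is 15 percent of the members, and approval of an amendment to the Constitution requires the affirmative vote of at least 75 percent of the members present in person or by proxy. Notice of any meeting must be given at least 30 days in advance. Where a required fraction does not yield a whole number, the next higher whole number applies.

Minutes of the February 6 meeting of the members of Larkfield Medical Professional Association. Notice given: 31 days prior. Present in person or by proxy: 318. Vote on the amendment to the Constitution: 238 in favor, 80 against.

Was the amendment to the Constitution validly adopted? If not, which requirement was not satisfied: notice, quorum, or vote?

Invalid — vote requirement not satisfied.

Notice: 31 days given; 30 required. Satisfied.
Quorum: 15% of 2,106 = 315.90, rounded up to 316; 318 present. Satisfied.
Vote: requires three-fourths of those present (318); 3/4 of 318 = 238.50, rounded up to 239, so 239 needed; 238 in favor. Not satisfied.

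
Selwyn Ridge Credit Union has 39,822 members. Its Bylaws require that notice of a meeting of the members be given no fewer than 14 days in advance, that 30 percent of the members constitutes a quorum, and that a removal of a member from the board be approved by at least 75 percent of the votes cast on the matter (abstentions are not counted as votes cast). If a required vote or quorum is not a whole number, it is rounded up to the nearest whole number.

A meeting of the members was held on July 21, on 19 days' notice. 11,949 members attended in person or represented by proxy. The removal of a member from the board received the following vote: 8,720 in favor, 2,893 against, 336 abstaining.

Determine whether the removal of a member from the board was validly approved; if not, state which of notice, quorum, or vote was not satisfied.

Notice: 19 days given; 14 required. Satisfied.
Quorum: 30% of 39,822 = 11,946.60, rounded up to 11,947; 11,949 present. Satisfied.
Vote: requires three-fourths of the votes cast (11,949 − 336 abstaining = 11,613); 3/4 of 11613 = 8709.75, rounded up to 8710, so 8,710 needed; 8,720 in favor. Satisfied.

Valid — all requirements satisfied.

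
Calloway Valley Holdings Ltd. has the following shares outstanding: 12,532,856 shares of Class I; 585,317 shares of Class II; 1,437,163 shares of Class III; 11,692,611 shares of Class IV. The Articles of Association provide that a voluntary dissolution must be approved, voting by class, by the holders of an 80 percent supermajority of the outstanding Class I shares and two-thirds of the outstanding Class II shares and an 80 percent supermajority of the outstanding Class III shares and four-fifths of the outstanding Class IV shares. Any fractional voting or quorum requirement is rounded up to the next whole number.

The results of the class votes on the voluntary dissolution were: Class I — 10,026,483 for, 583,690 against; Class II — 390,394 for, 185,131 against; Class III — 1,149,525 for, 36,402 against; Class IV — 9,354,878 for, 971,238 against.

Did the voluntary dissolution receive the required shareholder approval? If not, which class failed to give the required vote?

Class I: 4/5 of 12532856 = 10026284.80, rounded up to 10026285; 10,026,285 required, 10,026,483 in favor — approved.
Class II: 2/3 of 585317 = 390211.33, rounded up to 390212; 390,212 required, 390,394 in favor — approved.
Class III: 4/5 of 1437163 = 1149730.40, rounded up to 1149731; 1,149,731 required, 1,149,525 in favor — not approved.
Class IV: 4/5 of 11692611 = 9354088.80, rounded up to 9354089; 9,354,089 required, 9,354,878 in favor — approved.

Not approved — the Class III shares did not give the required vote.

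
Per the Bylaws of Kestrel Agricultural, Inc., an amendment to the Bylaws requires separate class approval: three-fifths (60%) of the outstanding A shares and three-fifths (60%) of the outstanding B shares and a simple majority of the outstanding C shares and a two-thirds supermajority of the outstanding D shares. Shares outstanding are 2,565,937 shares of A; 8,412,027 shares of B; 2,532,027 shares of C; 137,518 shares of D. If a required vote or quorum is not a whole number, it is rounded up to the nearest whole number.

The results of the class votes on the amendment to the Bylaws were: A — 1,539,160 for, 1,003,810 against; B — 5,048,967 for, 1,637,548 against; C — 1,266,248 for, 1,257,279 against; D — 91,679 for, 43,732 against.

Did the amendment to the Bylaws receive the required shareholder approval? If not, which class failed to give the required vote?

Not approved — the A shares did not give the required vote.

A: 3/5 of 2565937 = 1539562.20, rounded up to 1539563; 1,539,563 required, 1,539,160 in favor — not approved.
B: 3/5 of 8412027 = 5047216.20, rounded up to 5047217; 5,047,217 required, 5,048,967 in favor — approved.
C: a majority of 2532027 is 1266014; 1,266,014 required, 1,266,248 in favor — approved.
D: 2/3 of 137518 = 91678.67, rounded up to 91679; 91,679 required, 91,679 in favor — approved.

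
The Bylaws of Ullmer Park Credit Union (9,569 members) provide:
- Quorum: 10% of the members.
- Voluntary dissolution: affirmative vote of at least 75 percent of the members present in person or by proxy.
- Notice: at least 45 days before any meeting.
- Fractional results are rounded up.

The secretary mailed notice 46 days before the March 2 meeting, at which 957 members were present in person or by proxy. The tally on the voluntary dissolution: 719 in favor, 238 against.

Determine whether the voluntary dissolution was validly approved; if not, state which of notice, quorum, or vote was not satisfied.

Valid — all requirements satisfied.

Notice: 46 days given; 45 required. Satisfied.
Quorum: 10% of 9,569 = 956.90, rounded up to 957; 957 present. Satisfied.
Vote: requires three-fourths of those present (957); 3/4 of 957 = 717.75, rounded up to 718, so 718 needed; 719 in favor. Satisfied.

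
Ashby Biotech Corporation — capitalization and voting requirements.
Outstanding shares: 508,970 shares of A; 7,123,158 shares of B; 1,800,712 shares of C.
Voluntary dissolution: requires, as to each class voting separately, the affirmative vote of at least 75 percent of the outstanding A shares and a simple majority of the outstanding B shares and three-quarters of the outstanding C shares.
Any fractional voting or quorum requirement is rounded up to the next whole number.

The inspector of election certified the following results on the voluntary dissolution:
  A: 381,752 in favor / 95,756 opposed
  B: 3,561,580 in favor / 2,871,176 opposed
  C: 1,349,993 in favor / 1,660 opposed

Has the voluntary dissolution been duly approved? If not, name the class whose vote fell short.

A: 3/4 of 508970 = 381727.50, rounded up to 381728; 381,728 required, 381,752 in favor — approved.
B: a majority of 7123158 is 3561580; 3,561,580 required, 3,561,580 in favor — approved.
C: 3/4 of 1800712 = 1350534; 1,350,534 required, 1,349,993 in favor — not approved.

Not approved — the C shares did not give the required vote.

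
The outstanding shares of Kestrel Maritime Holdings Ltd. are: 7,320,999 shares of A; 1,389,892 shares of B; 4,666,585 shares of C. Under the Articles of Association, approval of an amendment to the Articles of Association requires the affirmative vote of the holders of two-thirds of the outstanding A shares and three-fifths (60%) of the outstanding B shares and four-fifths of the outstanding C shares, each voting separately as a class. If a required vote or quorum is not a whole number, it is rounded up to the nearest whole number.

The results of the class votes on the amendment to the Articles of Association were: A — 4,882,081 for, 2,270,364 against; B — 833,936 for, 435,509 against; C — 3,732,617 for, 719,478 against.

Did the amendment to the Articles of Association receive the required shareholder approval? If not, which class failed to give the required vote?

A: 2/3 of 7320999 = 4880666; 4,880,666 required, 4,882,081 in favor — approved.
B: 3/5 of 1389892 = 833935.20, rounded up to 833936; 833,936 required, 833,936 in favor — approved.
C: 4/5 of 4666585 = 3733268; 3,733,268 required, 3,732,617 in favor — not approved.

Not approved — the C shares did not give the required vote.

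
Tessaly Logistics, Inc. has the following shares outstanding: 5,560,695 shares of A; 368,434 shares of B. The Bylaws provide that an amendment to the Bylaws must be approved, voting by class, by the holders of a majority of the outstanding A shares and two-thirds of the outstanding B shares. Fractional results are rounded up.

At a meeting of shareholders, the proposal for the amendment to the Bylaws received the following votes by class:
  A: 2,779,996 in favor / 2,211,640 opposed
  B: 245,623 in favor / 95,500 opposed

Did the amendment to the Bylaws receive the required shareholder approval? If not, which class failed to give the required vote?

Not approved — the A shares did not give the required vote.

A: a majority of 5560695 is 2780348; 2,780,348 required, 2,779,996 in favor — not approved.
B: 2/3 of 368434 = 245622.67, rounded up to 245623; 245,623 required, 245,623 in favor — approved.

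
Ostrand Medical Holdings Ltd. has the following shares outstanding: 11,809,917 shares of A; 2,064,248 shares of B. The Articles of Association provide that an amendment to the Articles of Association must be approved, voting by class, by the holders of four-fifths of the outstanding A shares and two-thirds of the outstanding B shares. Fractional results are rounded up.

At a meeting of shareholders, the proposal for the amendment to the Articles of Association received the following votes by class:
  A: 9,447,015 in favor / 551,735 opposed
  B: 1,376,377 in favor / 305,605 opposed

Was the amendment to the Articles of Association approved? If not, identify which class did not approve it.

Not approved — the A shares did not give the required vote.

A: 4/5 of 11809917 = 9447933.60, rounded up to 9447934; 9,447,934 required, 9,447,015 in favor — not approved.
B: 2/3 of 2064248 = 1376165.33, rounded up to 1376166; 1,376,166 required, 1,376,377 in favor — approved.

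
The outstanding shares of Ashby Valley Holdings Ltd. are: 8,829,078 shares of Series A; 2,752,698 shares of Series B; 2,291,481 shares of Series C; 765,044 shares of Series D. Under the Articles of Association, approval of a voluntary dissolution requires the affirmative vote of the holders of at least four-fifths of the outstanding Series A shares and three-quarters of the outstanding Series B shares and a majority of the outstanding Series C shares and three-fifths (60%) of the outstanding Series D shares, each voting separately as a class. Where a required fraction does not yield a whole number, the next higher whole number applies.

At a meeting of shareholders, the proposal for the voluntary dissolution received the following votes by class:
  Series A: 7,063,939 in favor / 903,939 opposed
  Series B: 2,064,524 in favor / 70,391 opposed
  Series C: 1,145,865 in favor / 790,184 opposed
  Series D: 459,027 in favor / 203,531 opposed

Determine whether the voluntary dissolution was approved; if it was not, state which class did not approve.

Series A: 4/5 of 8829078 = 7063262.40, rounded up to 7063263; 7,063,263 required, 7,063,939 in favor — approved.
Series B: 3/4 of 2752698 = 2064523.50, rounded up to 2064524; 2,064,524 required, 2,064,524 in favor — approved.
Series C: a majority of 2291481 is 1145741; 1,145,741 required, 1,145,865 in favor — approved.
Series D: 3/5 of 765044 = 459026.40, rounded up to 459027; 459,027 required, 459,027 in favor — approved.

Approved — every class gave the required vote.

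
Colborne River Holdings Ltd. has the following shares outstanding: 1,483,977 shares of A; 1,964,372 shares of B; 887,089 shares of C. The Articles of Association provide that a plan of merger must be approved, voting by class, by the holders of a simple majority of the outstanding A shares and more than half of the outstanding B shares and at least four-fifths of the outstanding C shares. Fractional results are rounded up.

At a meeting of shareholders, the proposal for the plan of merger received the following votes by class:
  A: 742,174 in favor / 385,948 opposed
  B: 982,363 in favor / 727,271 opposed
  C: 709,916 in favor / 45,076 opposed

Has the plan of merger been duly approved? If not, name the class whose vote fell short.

Approved — every class gave the required vote.

A: a majority of 1483977 is 741989; 741,989 required, 742,174 in favor — approved.
B: a majority of 1964372 is 982187; 982,187 required, 982,363 in favor — approved.
C: 4/5 of 887089 = 709671.20, rounded up to 709672; 709,672 required, 709,916 in favor — approved.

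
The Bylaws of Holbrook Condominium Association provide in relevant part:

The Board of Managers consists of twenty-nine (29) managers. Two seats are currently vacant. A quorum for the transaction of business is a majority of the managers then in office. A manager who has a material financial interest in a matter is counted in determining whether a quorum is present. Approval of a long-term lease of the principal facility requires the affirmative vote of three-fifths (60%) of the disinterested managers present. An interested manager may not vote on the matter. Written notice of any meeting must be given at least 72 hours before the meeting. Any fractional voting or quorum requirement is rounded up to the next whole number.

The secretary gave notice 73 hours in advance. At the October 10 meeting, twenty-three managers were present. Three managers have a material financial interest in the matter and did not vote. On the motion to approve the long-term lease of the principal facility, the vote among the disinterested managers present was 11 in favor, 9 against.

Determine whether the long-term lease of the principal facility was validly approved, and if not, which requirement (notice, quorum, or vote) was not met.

Notice: 73 hours given; 72 required (73 ≥ 72). Satisfied.
Quorum: 23 present (interested managers count toward quorum); quorum is 14. Satisfied.
Vote: the long-term lease of the principal facility requires three-fifths of the disinterested managers present (23 − 3 = 20). 3/5 of 20 = 12, so 12 affirmative votes are needed; 11 voted in favor. Not satisfied.

Invalid — vote requirement not satisfied.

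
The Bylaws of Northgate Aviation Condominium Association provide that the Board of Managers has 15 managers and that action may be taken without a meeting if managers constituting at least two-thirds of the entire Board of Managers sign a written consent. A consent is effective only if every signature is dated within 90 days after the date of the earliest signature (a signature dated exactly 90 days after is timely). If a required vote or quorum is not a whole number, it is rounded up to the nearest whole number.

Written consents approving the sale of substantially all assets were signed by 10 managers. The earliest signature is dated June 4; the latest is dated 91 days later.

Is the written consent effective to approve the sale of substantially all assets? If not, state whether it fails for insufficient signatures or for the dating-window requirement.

Not effective — dating-window requirement not satisfied.

Signatures required: at least two-thirds of 15 — 2/3 of 15 = 10, so 10 needed; 10 signed. Sufficient.
Dating window: the latest signature is 91 days after the earliest; the limit is 90 days. Outside the window.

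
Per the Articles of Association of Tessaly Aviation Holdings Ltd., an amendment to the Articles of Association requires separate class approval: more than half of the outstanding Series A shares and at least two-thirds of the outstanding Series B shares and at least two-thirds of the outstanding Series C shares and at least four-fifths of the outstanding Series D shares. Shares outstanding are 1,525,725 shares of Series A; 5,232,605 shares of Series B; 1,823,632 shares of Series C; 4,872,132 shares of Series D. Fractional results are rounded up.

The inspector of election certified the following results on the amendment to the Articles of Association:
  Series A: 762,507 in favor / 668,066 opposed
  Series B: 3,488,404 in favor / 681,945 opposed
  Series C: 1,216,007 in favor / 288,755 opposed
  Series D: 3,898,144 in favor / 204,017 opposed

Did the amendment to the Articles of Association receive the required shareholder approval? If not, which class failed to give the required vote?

Not approved — the Series A shares did not give the required vote.

Series A: a majority of 1525725 is 762863; 762,863 required, 762,507 in favor — not approved.
Series B: 2/3 of 5232605 = 3488403.33, rounded up to 3488404; 3,488,404 required, 3,488,404 in favor — approved.
Series C: 2/3 of 1823632 = 1215754.67, rounded up to 1215755; 1,215,755 required, 1,216,007 in favor — approved.
Series D: 4/5 of 4872132 = 3897705.60, rounded up to 3897706; 3,897,706 required, 3,898,144 in favor — approved.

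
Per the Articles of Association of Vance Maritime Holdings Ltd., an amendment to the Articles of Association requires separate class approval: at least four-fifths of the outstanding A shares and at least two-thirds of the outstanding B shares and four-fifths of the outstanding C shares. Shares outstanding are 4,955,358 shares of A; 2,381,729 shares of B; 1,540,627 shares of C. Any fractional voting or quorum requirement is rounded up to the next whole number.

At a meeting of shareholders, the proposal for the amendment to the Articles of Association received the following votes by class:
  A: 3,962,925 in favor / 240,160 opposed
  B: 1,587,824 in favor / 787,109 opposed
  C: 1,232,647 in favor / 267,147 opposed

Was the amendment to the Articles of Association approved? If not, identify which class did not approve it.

A: 4/5 of 4955358 = 3964286.40, rounded up to 3964287; 3,964,287 required, 3,962,925 in favor — not approved.
B: 2/3 of 2381729 = 1587819.33, rounded up to 1587820; 1,587,820 required, 1,587,824 in favor — approved.
C: 4/5 of 1540627 = 1232501.60, rounded up to 1232502; 1,232,502 required, 1,232,647 in favor — approved.

Not approved — the A shares did not give the required vote.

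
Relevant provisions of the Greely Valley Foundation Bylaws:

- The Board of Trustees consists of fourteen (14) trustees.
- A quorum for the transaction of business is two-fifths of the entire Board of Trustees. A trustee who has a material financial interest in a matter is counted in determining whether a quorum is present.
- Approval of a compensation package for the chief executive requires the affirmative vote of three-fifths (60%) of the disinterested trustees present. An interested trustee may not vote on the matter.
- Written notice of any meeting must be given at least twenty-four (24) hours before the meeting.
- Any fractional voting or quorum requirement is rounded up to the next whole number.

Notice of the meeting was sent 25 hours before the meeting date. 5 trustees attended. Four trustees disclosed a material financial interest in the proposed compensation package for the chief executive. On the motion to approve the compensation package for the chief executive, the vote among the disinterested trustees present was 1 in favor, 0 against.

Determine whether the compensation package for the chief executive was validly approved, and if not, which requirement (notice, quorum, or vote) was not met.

Invalid — quorum requirement not satisfied.

Notice: 25 hours given; 24 required (25 ≥ 24). Satisfied.
Quorum: 5 present (interested trustees count toward quorum); quorum is 6. Not satisfied.
Vote: the compensation package for the chief executive requires three-fifths of the disinterested trustees present (5 − 4 = 1). 3/5 of 1 = 0.60, rounded up to 1, so 1 affirmative vote is needed; 1 voted in favor. Satisfied. (Moot — without a quorum no business can be validly transacted.)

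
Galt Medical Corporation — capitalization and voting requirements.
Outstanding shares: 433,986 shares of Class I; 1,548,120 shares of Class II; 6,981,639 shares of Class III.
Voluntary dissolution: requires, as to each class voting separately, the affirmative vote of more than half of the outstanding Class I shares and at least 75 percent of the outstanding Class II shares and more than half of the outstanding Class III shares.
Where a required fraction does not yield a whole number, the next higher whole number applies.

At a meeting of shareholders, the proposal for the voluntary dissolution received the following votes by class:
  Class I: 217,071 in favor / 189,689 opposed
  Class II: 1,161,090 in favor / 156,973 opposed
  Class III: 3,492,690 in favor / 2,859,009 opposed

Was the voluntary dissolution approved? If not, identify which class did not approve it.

Approved — every class gave the required vote.

Class I: a majority of 433986 is 216994; 216,994 required, 217,071 in favor — approved.
Class II: 3/4 of 1548120 = 1161090; 1,161,090 required, 1,161,090 in favor — approved.
Class III: a majority of 6981639 is 3490820; 3,490,820 required, 3,492,690 in favor — approved.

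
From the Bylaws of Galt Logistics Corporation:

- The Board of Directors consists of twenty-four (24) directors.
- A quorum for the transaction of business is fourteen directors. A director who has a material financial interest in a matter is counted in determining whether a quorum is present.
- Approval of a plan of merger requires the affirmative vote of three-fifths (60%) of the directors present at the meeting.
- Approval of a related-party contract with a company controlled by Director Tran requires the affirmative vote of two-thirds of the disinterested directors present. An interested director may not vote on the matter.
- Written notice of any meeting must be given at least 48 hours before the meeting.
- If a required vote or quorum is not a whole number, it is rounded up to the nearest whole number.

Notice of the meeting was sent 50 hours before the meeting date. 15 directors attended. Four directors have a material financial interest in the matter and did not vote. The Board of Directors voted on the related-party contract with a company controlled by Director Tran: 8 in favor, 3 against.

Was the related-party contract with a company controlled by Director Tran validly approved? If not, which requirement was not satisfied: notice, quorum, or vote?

Notice: 50 hours given; 48 required (50 ≥ 48). Satisfied.
Quorum: 15 present (interested directors count toward quorum); quorum is 14. Satisfied.
Vote: the related-party contract with a company controlled by Director Tran requires two-thirds of the disinterested directors present (15 − 4 = 11). 2/3 of 11 = 7.33, rounded up to 8, so 8 affirmative votes are needed; 8 voted in favor. Satisfied.

Valid — all requirements satisfied.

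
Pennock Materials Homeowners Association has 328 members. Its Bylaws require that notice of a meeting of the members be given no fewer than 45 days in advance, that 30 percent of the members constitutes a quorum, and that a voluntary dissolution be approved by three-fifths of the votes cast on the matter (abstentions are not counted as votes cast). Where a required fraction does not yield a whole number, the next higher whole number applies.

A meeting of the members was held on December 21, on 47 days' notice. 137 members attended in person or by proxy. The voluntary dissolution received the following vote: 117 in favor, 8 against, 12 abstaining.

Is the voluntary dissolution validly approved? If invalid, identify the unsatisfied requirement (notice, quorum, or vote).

Valid — all requirements satisfied.

Notice: 47 days given; 45 required. Satisfied.
Quorum: 30% of 328 = 98.40, rounded up to 99; 137 present. Satisfied.
Vote: requires three-fifths of the votes cast (137 − 12 abstaining = 125); 3/5 of 125 = 75, so 75 needed; 117 in favor. Satisfied.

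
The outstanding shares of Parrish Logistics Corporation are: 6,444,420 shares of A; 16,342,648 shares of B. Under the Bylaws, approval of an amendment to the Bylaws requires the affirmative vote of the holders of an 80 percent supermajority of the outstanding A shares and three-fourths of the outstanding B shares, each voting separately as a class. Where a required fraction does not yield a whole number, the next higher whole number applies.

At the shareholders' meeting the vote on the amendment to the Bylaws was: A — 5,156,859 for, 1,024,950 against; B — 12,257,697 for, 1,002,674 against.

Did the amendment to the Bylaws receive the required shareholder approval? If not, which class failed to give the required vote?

A: 4/5 of 6444420 = 5155536; 5,155,536 required, 5,156,859 in favor — approved.
B: 3/4 of 16342648 = 12256986; 12,256,986 required, 12,257,697 in favor — approved.

Approved — every class gave the required vote.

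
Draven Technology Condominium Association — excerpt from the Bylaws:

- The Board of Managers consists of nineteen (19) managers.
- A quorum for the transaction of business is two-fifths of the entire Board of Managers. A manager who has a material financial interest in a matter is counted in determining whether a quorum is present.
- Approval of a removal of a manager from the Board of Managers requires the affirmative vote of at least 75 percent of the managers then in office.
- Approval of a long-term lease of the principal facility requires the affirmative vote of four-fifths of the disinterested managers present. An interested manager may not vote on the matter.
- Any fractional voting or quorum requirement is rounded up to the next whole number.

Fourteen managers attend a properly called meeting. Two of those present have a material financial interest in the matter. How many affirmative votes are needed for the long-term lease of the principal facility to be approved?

10

The long-term lease of the principal facility requires four-fifths of the disinterested managers present (14 − 2 = 12).
4/5 of 12 = 9.60, rounded up to 10.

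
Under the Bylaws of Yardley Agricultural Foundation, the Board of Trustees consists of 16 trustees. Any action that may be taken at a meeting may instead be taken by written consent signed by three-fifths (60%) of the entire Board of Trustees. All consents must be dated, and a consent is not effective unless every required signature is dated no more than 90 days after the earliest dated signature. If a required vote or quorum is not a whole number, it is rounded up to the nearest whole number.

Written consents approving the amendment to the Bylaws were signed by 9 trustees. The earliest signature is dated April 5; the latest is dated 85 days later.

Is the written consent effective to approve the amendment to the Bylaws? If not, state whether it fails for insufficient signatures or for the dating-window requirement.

Not effective — insufficient signatures.

Signatures required: three-fifths (60%) of 16 — 3/5 of 16 = 9.60, rounded up to 10, so 10 needed; 9 signed. Insufficient.
Dating window: the latest signature is 85 days after the earliest; the limit is 90 days. Within the window.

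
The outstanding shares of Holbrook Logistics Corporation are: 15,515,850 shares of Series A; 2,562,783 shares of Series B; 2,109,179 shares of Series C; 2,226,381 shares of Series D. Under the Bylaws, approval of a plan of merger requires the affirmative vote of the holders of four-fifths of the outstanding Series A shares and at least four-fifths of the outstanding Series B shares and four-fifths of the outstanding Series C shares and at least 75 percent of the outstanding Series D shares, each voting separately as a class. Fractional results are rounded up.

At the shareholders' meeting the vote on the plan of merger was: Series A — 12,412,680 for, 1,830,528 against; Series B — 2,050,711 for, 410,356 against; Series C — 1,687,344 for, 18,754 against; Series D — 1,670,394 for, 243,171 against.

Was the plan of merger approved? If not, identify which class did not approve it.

Approved — every class gave the required vote.

Series A: 4/5 of 15515850 = 12412680; 12,412,680 required, 12,412,680 in favor — approved.
Series B: 4/5 of 2562783 = 2050226.40, rounded up to 2050227; 2,050,227 required, 2,050,711 in favor — approved.
Series C: 4/5 of 2109179 = 1687343.20, rounded up to 1687344; 1,687,344 required, 1,687,344 in favor — approved.
Series D: 3/4 of 2226381 = 1669785.75, rounded up to 1669786; 1,669,786 required, 1,670,394 in favor — approved.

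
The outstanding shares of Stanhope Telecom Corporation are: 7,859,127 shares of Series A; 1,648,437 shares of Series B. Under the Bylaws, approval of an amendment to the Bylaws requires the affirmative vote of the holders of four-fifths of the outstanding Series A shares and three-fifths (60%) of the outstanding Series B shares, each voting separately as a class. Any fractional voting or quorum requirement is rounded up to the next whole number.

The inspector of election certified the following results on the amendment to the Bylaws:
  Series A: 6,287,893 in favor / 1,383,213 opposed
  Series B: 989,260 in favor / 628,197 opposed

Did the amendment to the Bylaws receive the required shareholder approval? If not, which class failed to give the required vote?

Approved — every class gave the required vote.

Series A: 4/5 of 7859127 = 6287301.60, rounded up to 6287302; 6,287,302 required, 6,287,893 in favor — approved.
Series B: 3/5 of 1648437 = 989062.20, rounded up to 989063; 989,063 required, 989,260 in favor — approved.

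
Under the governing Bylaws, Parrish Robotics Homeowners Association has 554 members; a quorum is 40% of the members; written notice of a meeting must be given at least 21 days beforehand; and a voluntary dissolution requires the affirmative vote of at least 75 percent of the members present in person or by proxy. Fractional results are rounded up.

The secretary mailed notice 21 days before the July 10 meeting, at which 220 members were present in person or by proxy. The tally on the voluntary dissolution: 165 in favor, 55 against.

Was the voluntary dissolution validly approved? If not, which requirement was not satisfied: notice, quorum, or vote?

Invalid — quorum requirement not satisfied.

Notice: 21 days given; 21 required. Satisfied.
Quorum: 40% of 554 = 221.60, rounded up to 222; 220 present. Not satisfied.
Vote: requires three-fourths of those present (220); 3/4 of 220 = 165, so 165 needed; 165 in favor. Satisfied.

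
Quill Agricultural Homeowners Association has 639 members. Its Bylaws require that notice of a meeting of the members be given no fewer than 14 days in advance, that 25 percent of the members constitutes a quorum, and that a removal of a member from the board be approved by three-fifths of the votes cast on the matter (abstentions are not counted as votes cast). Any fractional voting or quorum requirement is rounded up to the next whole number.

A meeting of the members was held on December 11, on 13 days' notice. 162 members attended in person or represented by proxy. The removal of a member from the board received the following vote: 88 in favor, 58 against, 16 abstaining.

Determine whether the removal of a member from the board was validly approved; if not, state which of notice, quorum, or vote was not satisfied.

Notice: 13 days given; 14 required. Not satisfied.
Quorum: 25% of 639 = 159.75, rounded up to 160; 162 present. Satisfied.
Vote: requires three-fifths of the votes cast (162 − 16 abstaining = 146); 3/5 of 146 = 87.60, rounded up to 88, so 88 needed; 88 in favor. Satisfied.

Invalid — notice requirement not satisfied.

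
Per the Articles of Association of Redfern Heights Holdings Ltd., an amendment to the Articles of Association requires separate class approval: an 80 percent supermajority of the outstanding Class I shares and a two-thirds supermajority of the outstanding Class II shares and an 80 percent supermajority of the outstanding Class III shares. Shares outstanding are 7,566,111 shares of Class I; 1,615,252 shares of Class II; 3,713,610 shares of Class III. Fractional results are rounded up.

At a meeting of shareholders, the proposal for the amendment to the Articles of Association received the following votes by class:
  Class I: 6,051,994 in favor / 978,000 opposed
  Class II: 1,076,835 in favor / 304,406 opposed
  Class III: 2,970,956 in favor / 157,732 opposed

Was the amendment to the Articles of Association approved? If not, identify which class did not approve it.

Class I: 4/5 of 7566111 = 6052888.80, rounded up to 6052889; 6,052,889 required, 6,051,994 in favor — not approved.
Class II: 2/3 of 1615252 = 1076834.67, rounded up to 1076835; 1,076,835 required, 1,076,835 in favor — approved.
Class III: 4/5 of 3713610 = 2970888; 2,970,888 required, 2,970,956 in favor — approved.

Not approved — the Class I shares did not give the required vote.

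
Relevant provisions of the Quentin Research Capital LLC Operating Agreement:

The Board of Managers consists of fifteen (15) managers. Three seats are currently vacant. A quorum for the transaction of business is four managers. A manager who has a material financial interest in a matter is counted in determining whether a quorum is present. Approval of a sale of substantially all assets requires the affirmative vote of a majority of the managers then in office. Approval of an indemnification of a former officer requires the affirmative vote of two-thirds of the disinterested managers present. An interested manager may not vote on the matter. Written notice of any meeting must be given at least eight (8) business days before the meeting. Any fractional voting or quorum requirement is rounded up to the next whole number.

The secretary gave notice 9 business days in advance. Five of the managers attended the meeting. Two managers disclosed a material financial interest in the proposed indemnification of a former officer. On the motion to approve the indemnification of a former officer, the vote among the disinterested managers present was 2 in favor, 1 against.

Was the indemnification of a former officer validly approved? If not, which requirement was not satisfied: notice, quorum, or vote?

Valid — all requirements satisfied.

Notice: 9 business days given; 8 required (9 ≥ 8). Satisfied.
Quorum: 5 present (interested managers count toward quorum); quorum is 4. Satisfied.
Vote: the indemnification of a former officer requires two-thirds of the disinterested managers present (5 − 2 = 3). 2/3 of 3 = 2, so 2 affirmative votes are needed; 2 voted in favor. Satisfied.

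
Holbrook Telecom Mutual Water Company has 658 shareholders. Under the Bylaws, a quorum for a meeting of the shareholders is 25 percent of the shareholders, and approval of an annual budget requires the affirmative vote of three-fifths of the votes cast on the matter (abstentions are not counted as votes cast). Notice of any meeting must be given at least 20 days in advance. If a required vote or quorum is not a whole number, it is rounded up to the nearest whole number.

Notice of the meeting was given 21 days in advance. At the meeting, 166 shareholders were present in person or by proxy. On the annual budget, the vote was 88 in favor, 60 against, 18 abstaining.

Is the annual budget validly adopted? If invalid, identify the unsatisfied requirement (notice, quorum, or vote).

Notice: 21 days given; 20 required. Satisfied.
Quorum: 25% of 658 = 164.50, rounded up to 165; 166 present. Satisfied.
Vote: requires three-fifths of the votes cast (166 − 18 abstaining = 148); 3/5 of 148 = 88.80, rounded up to 89, so 89 needed; 88 in favor. Not satisfied.

Invalid — vote requirement not satisfied.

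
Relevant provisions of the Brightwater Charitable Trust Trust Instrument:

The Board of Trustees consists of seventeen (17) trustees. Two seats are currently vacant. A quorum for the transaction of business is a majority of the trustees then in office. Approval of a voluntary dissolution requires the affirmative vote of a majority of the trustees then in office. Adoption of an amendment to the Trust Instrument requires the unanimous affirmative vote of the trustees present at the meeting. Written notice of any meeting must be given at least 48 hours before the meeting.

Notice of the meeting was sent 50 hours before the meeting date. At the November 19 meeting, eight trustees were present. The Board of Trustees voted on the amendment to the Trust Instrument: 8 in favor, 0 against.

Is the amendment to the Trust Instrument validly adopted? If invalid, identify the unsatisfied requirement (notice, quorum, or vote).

Notice: 50 hours given; 48 required (50 ≥ 48). Satisfied.
Quorum: 8 present; quorum is 8. Satisfied.
Vote: the amendment to the Trust Instrument requires the unanimous vote of the trustees present (8). Unanimous means all 8, so 8 affirmative votes are needed; 8 voted in favor. Satisfied.

Valid — all requirements satisfied.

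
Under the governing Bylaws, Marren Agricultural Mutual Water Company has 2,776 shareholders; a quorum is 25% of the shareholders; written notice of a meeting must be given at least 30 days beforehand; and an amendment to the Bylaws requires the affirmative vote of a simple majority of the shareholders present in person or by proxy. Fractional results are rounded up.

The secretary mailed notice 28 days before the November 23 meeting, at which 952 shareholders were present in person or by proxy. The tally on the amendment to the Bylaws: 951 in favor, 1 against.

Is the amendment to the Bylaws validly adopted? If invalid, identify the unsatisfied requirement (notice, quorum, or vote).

Invalid — notice requirement not satisfied.

Notice: 28 days given; 30 required. Not satisfied.
Quorum: 25% of 2,776 = 694; 952 present. Satisfied.
Vote: requires a majority of those present (952); a majority of 952 is 477, so 477 needed; 951 in favor. Satisfied.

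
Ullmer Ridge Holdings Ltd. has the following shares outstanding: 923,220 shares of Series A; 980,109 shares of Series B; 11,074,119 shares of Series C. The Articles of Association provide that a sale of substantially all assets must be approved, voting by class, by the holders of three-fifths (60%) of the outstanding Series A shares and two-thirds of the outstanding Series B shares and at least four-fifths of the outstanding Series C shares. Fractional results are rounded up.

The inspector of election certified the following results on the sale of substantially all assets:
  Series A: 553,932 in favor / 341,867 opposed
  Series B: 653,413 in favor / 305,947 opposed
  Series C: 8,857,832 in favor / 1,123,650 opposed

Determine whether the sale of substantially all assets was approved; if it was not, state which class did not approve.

Not approved — the Series C shares did not give the required vote.

Series A: 3/5 of 923220 = 553932; 553,932 required, 553,932 in favor — approved.
Series B: 2/3 of 980109 = 653406; 653,406 required, 653,413 in favor — approved.
Series C: 4/5 of 11074119 = 8859295.20, rounded up to 8859296; 8,859,296 required, 8,857,832 in favor — not approved.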